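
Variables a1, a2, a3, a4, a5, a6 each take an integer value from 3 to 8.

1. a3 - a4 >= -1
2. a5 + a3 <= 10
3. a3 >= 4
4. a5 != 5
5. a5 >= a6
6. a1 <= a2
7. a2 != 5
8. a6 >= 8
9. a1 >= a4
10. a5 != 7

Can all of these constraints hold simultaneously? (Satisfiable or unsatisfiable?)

From constraints 5 and 8: a5 ≥ a6 ≥ 8. From constraint 3: a3 ≥ 4. Hence a5 + a3 ≥ 12. But constraint 2 requires a5 + a3 ≤ 10, and 10 < 12. Contradiction.

Unsatisfiable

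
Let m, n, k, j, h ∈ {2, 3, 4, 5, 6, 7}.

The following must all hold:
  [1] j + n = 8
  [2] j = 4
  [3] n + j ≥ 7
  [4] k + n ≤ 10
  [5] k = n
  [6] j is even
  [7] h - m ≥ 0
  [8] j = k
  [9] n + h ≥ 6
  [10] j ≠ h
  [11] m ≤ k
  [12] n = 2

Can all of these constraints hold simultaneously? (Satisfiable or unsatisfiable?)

Constraint 2 fixes j = 4 and constraint 12 fixes n = 2. Constraints 5 and 8 give j = k = n, so j = n. But 4 ≠ 2 — contradiction.

Unsatisfiable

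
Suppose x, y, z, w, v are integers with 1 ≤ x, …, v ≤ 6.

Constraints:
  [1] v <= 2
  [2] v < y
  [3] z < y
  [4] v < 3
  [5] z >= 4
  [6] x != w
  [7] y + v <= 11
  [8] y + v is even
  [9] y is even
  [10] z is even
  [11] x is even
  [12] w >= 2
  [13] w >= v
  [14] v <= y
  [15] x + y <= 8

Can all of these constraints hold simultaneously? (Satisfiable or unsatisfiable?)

Satisfiable

Try x = 2, y = 6, z = 4, w = 4, v = 2.
Check constraint 7: y + v = 8; constraint 15: x + y = 8. The remaining constraints are straightforward to verify.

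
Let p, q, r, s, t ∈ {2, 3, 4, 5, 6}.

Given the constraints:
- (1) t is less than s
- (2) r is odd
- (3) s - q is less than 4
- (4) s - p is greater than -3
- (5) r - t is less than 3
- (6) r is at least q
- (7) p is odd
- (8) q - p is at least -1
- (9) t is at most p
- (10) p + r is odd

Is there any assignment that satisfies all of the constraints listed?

Unsatisfiable

Constraint 7 makes p odd and constraint 2 makes r odd, so p + r must be even. Constraint 10 says p + r is odd — contradiction.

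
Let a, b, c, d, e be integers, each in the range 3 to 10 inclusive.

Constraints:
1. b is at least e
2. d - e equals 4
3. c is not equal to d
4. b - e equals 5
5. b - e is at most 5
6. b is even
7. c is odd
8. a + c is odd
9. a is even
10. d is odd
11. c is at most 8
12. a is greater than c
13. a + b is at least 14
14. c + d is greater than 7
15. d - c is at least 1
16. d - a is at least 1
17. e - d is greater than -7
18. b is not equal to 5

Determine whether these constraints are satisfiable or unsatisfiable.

Satisfiable

The assignment a = 6, b = 8, c = 3, d = 7, e = 3 works:
  constraint 2 holds since d - e = 4.
  constraint 4 holds since b - e = 5.
  constraint 5 holds since b - e = 5.
The rest check out directly.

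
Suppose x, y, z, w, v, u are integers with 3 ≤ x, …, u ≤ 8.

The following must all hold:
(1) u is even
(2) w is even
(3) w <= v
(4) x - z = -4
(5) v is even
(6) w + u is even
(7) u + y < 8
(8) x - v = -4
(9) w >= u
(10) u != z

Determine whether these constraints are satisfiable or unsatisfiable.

The assignment x = 4, y = 3, z = 8, w = 6, v = 8, u = 4 works:
  constraint 4 holds since x - z = -4.
  constraint 7 holds since u + y = 7.
The rest check out directly.

Satisfiable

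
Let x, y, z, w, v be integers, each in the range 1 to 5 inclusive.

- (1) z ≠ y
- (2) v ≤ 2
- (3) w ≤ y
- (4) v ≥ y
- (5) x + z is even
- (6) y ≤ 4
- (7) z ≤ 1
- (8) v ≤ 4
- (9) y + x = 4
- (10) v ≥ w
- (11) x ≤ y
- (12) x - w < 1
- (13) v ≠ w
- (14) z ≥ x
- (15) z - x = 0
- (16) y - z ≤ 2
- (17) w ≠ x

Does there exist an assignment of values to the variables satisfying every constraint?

From constraints 2 and 4: y ≤ v ≤ 2. From constraints 7 and 14: x ≤ z ≤ 1. Hence y + x ≤ 3. But constraint 9 requires y + x = 4, and 4 > 3. Contradiction.

Unsatisfiable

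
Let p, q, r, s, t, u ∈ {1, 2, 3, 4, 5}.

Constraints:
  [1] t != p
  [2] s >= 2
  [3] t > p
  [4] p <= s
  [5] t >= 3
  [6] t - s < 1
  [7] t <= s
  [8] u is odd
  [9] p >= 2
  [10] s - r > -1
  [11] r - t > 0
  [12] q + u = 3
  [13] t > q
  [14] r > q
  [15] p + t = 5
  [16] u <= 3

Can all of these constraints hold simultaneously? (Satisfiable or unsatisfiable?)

The assignment p = 2, q = 2, r = 4, s = 5, t = 3, u = 1 works:
  constraint 6 holds since t - s = -2.
  constraint 10 holds since s - r = 1.
The rest check out directly.

Satisfiable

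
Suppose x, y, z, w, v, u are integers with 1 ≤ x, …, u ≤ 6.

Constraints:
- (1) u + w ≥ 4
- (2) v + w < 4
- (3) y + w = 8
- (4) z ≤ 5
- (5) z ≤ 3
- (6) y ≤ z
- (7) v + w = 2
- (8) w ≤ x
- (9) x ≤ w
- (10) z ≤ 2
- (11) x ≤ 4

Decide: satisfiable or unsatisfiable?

From constraints 6 and 10: y ≤ z ≤ 2. From constraints 8 and 11: w ≤ x ≤ 4. Hence y + w ≤ 6. But constraint 3 requires y + w = 8, and 8 > 6. Contradiction.

Unsatisfiable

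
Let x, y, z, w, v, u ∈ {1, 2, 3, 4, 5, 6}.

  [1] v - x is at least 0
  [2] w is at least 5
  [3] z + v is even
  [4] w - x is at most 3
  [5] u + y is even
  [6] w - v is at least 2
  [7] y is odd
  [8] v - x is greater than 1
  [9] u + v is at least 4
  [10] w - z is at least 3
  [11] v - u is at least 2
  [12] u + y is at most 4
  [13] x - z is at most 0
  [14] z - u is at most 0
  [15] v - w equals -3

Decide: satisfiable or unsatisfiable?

Unsatisfiable

Constraints 4, 6, 11, 13, and 14 give z − x ≥ 0, x − w ≥ -3, w − v ≥ 2, v − u ≥ 2, u − z ≥ 0.
Adding all 5 inequalities: the left sides telescope to 0, and the right sides sum to 0 + (-3) + 2 + 2 + 0 = 1. So 0 ≥ 1, which is false.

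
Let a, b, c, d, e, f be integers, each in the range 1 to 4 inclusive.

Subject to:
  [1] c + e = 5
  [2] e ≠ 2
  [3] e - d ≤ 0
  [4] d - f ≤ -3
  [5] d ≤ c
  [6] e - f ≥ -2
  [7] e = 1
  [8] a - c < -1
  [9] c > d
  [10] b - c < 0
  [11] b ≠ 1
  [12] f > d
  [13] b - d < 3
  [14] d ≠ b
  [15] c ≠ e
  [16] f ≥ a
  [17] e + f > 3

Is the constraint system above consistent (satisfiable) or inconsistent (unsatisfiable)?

Constraints 3, 4, and 6 give d − e ≥ 0, e − f ≥ -2, f − d ≥ 3.
Adding all 3 inequalities: the left sides telescope to 0, and the right sides sum to 0 + (-2) + 3 = 1. So 0 ≥ 1, which is false.

Unsatisfiable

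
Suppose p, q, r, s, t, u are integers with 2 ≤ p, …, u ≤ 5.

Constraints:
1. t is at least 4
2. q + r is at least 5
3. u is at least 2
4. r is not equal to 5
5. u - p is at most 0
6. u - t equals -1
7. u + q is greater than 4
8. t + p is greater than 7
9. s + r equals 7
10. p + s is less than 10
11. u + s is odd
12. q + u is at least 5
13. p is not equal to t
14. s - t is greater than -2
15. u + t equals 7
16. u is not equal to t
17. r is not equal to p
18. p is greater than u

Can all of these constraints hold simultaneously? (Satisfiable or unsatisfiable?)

Take p = 5, q = 4, r = 3, s = 4, t = 4, u = 3. Then constraint 2: q + r = 7; constraint 5: u - p = -2, and every other listed constraint is also met.

Satisfiable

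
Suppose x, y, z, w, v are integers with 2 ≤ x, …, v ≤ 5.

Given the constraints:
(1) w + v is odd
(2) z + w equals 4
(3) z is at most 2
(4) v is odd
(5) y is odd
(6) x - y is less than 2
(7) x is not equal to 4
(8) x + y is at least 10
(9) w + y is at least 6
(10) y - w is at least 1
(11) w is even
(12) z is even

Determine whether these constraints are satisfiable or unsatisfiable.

Take x = 5, y = 5, z = 2, w = 2, v = 5. Then constraint 2: z + w = 4; constraint 6: x - y = 0; constraint 8: x + y = 10, and every other listed constraint is also met.

Satisfiable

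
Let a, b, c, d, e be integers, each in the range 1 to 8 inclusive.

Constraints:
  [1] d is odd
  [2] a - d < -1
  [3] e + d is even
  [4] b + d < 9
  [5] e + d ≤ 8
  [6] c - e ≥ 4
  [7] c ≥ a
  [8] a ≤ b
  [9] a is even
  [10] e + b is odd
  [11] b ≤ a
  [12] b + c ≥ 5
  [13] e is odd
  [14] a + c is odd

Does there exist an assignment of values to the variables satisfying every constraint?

Take a = 2, b = 2, c = 5, d = 5, e = 1. Then constraint 2: a - d = -3; constraint 4: b + d = 7, and every other listed constraint is also met.

Satisfiable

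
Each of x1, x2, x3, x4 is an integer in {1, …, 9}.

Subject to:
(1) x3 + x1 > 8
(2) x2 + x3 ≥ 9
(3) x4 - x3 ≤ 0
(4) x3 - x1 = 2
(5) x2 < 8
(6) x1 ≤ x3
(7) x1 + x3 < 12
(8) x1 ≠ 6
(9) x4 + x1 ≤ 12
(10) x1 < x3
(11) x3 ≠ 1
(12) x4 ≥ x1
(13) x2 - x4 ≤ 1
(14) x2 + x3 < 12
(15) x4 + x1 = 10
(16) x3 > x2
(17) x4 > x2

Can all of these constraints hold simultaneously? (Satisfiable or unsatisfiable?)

One satisfying assignment is x1 = 4, x2 = 5, x3 = 6, x4 = 6.
For the less obvious constraints — constraint 1: x3 + x1 = 10; constraint 2: x2 + x3 = 11; constraint 3: x4 - x3 = 0 — and the others hold by inspection.

Satisfiable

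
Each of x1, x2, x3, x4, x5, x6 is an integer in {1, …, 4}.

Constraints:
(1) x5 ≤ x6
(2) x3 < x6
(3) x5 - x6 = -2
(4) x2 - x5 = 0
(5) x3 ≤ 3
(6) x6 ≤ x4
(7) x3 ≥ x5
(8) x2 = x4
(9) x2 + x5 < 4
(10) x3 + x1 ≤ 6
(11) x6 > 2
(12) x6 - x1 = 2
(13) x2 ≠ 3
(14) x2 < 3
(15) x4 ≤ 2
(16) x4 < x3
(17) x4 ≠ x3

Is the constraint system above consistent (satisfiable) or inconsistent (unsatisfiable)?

Unsatisfiable

Constraints 2, 6, and 16 give x6 ≤ x4, x4 < x3, x3 < x6. Chaining: x6 ≤ x4 < x3 < x6, which forces x6 < x6 — impossible.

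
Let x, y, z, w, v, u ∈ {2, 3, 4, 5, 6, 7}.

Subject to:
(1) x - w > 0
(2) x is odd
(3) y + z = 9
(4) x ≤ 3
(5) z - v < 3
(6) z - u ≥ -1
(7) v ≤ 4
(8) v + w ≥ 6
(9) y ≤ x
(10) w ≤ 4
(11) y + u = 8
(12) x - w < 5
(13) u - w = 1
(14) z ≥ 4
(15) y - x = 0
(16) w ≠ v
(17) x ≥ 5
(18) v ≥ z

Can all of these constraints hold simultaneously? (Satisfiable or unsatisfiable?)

Unsatisfiable

From constraints 4 and 9: y ≤ x ≤ 3. From constraints 7 and 18: z ≤ v ≤ 4. Hence y + z ≤ 7. But constraint 3 requires y + z = 9, and 9 > 7. Contradiction.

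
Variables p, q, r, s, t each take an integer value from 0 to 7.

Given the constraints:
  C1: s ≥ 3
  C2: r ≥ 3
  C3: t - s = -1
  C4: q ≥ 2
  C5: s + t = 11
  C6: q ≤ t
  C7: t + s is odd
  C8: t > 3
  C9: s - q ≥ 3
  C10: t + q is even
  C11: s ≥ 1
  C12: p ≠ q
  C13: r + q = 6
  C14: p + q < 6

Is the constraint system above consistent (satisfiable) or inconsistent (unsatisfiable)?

Satisfiable

Setting (p, q, r, s, t) = (1, 3, 3, 6, 5) satisfies everything: constraint 3: t - s = -1; constraint 5: s + t = 11, and the others follow.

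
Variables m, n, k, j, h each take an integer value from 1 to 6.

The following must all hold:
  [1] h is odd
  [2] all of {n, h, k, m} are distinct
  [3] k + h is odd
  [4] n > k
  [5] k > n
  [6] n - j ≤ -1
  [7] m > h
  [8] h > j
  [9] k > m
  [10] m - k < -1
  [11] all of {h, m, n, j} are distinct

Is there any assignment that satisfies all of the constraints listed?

Constraints 4, 6, 7, 8, and 9 give n < j, j < h, h < m, m < k, k < n. Chaining: n < j < h < m < k < n, which forces n < n — impossible.

Unsatisfiable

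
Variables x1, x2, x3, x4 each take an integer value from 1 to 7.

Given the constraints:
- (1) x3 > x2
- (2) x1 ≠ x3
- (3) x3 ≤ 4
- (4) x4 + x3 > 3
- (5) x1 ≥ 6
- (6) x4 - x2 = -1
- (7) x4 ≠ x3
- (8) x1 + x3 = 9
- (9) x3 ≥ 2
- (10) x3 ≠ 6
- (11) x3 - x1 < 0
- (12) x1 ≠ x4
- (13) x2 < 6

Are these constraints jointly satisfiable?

Try x1 = 6, x2 = 2, x3 = 3, x4 = 1.
Check constraint 4: x4 + x3 = 4; constraint 6: x4 - x2 = -1. The remaining constraints are straightforward to verify.

Satisfiable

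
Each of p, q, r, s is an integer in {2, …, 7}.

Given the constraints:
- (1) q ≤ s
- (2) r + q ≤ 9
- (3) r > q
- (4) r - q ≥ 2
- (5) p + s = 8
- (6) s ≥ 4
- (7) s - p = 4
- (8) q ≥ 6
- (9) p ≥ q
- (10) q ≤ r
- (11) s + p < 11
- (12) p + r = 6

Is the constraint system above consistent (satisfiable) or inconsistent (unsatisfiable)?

Unsatisfiable

From constraints 8 and 9: p ≥ q ≥ 6. From constraint 6: s ≥ 4. Hence p + s ≥ 10. But constraint 5 requires p + s = 8, and 8 < 10. Contradiction.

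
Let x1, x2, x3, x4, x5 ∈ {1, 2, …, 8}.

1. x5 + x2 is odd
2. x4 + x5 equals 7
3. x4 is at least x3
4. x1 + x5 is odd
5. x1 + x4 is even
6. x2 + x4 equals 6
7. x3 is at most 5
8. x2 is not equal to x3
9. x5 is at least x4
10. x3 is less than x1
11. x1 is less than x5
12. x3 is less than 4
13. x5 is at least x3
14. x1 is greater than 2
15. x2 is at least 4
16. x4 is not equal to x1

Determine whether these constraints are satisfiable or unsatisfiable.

Satisfiable

One satisfying assignment is x1 = 5, x2 = 5, x3 = 1, x4 = 1, x5 = 6.
For the less obvious constraints — constraint 1: x5 + x2 = 11 is odd; constraint 2: x4 + x5 = 7; constraint 6: x2 + x4 = 6 — and the others hold by inspection.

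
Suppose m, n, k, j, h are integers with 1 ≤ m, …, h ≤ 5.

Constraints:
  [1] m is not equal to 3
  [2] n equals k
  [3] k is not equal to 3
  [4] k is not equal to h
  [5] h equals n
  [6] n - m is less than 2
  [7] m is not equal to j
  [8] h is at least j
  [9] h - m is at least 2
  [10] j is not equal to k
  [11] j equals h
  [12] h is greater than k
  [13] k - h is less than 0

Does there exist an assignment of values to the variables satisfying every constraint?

From constraints 2, 5, and 11, j = h = n = k, so j = k. But constraint 10 says j ≠ k. Contradiction.

Unsatisfiable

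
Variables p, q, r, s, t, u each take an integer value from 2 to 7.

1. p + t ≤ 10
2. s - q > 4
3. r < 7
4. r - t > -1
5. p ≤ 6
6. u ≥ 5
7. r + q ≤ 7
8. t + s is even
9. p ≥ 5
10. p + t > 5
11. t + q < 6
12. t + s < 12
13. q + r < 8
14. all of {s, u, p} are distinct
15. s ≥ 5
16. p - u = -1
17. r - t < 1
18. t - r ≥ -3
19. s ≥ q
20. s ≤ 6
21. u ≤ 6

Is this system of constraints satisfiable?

Unsatisfiable

Constraints 5, 6, 9, 15, 20, and 21 confine each of s, u, p to the 2 values {5, 6}.
Constraint 14 requires all 3 of them to be distinct, but only 2 values are available — impossible by the pigeonhole principle.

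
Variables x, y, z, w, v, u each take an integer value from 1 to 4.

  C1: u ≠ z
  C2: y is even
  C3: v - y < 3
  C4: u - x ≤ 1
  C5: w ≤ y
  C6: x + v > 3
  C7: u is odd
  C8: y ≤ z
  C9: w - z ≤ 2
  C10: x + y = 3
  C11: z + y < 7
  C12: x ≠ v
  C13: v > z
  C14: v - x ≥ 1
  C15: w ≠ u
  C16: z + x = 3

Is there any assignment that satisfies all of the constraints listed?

Setting (x, y, z, w, v, u) = (1, 2, 2, 2, 4, 1) satisfies everything: constraint 3: v - y = 2; constraint 4: u - x = 0; constraint 6: x + v = 5, and the others follow.

Satisfiable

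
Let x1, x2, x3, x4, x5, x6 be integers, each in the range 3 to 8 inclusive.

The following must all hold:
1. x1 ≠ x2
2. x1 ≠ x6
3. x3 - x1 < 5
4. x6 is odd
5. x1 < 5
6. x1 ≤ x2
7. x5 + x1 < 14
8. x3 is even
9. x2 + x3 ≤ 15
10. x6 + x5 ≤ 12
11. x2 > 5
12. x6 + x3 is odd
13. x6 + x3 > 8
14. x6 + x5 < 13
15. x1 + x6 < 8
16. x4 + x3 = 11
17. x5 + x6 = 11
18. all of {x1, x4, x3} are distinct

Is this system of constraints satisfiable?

Setting (x1, x2, x3, x4, x5, x6) = (4, 6, 8, 3, 8, 3) satisfies everything: constraint 3: x3 - x1 = 4; constraint 7: x5 + x1 = 12; constraint 9: x2 + x3 = 14, and the others follow.

Satisfiable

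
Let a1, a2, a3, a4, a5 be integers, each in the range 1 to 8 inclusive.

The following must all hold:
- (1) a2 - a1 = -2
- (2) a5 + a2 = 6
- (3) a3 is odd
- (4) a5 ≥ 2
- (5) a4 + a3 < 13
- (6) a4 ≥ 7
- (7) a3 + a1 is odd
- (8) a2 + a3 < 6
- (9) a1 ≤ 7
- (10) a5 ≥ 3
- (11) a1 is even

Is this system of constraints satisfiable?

Setting (a1, a2, a3, a4, a5) = (4, 2, 3, 8, 4) satisfies everything: constraint 1: a2 - a1 = -2; constraint 2: a5 + a2 = 6; constraint 5: a4 + a3 = 11, and the others follow.

Satisfiable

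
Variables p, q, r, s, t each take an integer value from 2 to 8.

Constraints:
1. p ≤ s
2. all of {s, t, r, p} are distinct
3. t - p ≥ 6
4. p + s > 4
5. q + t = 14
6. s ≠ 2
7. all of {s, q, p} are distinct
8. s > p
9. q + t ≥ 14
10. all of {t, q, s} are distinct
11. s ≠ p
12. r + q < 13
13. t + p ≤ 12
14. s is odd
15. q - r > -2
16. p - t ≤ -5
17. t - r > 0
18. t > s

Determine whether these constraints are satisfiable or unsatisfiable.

Take p = 2, q = 6, r = 6, s = 3, t = 8. Then constraint 3: t - p = 6; constraint 4: p + s = 5; constraint 5: q + t = 14, and every other listed constraint is also met.

Satisfiable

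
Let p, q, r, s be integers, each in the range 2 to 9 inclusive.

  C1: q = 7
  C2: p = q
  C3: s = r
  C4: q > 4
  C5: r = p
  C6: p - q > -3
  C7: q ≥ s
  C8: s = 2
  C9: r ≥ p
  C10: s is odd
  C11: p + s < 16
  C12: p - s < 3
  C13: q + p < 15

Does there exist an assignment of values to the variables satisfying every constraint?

Constraint 8 fixes s = 2 and constraint 1 fixes q = 7. Constraints 2, 3, and 5 give s = r = p = q, so s = q. But 2 ≠ 7 — contradiction.

Unsatisfiable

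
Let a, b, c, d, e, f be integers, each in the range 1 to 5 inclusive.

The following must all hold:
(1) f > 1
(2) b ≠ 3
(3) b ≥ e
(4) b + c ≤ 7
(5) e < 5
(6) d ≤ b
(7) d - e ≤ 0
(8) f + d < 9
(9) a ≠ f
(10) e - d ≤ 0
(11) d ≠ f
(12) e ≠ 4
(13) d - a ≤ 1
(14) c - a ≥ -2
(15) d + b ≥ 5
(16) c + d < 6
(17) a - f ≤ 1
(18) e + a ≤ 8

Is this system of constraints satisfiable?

Satisfiable

Try a = 3, b = 5, c = 2, d = 3, e = 3, f = 5.
Check constraint 4: b + c = 7; constraint 7: d - e = 0; constraint 8: f + d = 8. The remaining constraints are straightforward to verify.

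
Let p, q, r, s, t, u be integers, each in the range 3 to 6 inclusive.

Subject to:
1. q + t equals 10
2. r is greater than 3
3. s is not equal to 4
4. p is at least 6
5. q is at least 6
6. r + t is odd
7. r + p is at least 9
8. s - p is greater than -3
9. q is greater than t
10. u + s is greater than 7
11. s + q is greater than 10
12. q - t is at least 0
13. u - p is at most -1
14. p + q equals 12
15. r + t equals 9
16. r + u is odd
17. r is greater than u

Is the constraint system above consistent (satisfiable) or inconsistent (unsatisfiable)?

Take p = 6, q = 6, r = 5, s = 5, t = 4, u = 4. Then constraint 1: q + t = 10; constraint 7: r + p = 11, and every other listed constraint is also met.

Satisfiable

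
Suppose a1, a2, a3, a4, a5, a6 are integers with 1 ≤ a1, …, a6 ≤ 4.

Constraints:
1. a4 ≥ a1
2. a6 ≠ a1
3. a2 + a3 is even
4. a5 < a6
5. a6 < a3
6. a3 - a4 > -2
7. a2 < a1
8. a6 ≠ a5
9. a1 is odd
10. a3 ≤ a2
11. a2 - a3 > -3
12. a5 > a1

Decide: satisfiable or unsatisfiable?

Unsatisfiable

Constraints 4, 5, 7, 10, and 12 give a3 ≤ a2, a2 < a1, a1 < a5, a5 < a6, a6 < a3. Chaining: a3 ≤ a2 < a1 < a5 < a6 < a3, which forces a3 < a3 — impossible.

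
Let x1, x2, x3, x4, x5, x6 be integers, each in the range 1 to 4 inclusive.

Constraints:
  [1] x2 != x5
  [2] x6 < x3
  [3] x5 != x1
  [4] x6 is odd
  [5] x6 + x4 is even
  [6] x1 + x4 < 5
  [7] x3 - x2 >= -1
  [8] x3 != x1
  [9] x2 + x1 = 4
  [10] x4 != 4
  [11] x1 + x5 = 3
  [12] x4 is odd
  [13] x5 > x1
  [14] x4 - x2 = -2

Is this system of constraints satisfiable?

Satisfiable

Take x1 = 1, x2 = 3, x3 = 4, x4 = 1, x5 = 2, x6 = 1. Then constraint 6: x1 + x4 = 2; constraint 7: x3 - x2 = 1; constraint 9: x2 + x1 = 4, and every other listed constraint is also met.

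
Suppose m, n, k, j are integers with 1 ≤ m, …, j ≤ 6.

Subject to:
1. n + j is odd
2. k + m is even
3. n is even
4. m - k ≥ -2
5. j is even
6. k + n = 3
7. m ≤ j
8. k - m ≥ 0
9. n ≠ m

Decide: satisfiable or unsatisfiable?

Unsatisfiable

Constraint 3 makes n even and constraint 5 makes j even, so n + j must be even. Constraint 1 says n + j is odd — contradiction.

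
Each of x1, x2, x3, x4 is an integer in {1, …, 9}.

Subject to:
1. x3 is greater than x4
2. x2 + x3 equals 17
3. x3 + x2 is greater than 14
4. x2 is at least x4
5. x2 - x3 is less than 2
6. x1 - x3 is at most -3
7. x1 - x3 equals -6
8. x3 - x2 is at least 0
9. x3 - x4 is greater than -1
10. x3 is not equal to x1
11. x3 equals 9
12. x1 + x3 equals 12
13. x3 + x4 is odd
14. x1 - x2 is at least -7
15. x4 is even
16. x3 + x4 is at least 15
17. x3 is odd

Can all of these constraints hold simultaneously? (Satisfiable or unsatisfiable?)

Satisfiable

Setting (x1, x2, x3, x4) = (3, 8, 9, 8) satisfies everything: constraint 2: x2 + x3 = 17; constraint 3: x3 + x2 = 17; constraint 5: x2 - x3 = -1, and the others follow.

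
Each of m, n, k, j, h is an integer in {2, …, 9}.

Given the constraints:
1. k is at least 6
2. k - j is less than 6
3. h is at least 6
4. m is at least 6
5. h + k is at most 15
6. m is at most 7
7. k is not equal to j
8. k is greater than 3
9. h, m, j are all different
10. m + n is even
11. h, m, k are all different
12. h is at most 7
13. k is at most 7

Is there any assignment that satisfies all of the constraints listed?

Unsatisfiable

Constraints 1, 3, 4, 6, 12, and 13 confine each of h, m, k to the 2 values {6, 7}.
Constraint 11 requires all 3 of them to be distinct, but only 2 values are available — impossible by the pigeonhole principle.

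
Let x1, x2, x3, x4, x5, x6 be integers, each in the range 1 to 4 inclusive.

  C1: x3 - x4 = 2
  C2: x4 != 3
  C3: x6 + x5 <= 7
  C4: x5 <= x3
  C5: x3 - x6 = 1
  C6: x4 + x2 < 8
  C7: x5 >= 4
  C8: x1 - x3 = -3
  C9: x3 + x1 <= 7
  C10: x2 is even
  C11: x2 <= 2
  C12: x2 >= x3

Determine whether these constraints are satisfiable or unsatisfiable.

From constraints 4 and 7: x3 ≥ x5 and x5 ≥ 4, so x3 ≥ 4. From constraints 11 and 12: x3 ≤ x2 and x2 ≤ 2, so x3 ≤ 2. But 2 < 4, so no value of x3 works.

Unsatisfiable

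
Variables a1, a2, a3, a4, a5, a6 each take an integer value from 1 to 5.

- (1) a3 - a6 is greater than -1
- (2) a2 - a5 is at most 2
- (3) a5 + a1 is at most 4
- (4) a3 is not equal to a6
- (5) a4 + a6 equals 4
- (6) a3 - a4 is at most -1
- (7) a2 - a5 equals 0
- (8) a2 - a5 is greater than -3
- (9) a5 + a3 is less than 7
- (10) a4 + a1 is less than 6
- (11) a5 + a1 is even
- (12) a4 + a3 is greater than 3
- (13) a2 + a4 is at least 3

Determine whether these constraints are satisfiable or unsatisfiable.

Satisfiable

Take a1 = 2, a2 = 2, a3 = 2, a4 = 3, a5 = 2, a6 = 1. Then constraint 1: a3 - a6 = 1; constraint 2: a2 - a5 = 0, and every other listed constraint is also met.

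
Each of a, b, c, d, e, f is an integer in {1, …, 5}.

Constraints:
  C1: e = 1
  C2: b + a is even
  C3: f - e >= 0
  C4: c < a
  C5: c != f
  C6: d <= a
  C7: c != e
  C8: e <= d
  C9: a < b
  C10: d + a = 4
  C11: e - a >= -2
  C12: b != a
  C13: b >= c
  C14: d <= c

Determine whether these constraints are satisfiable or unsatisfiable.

Satisfiable

Setting (a, b, c, d, e, f) = (3, 5, 2, 1, 1, 3) satisfies everything: constraint 3: f - e = 2; constraint 10: d + a = 4; constraint 11: e - a = -2, and the others follow.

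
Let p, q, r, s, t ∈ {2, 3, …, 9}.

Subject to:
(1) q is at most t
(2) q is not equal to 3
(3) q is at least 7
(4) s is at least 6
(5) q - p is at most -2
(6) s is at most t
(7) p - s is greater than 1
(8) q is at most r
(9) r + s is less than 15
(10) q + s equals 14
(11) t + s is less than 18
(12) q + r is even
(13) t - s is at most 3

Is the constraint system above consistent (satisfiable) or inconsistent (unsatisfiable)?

Satisfiable

Setting (p, q, r, s, t) = (9, 7, 7, 7, 8) satisfies everything: constraint 5: q - p = -2; constraint 7: p - s = 2; constraint 9: r + s = 14, and the others follow.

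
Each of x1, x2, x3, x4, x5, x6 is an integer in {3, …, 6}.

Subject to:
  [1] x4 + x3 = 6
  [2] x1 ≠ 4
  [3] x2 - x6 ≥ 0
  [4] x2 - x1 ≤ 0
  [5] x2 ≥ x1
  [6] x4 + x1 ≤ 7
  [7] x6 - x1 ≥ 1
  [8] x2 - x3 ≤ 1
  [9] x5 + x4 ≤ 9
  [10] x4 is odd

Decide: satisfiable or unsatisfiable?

Unsatisfiable

Constraints 3, 4, and 7 give x1 − x2 ≥ 0, x2 − x6 ≥ 0, x6 − x1 ≥ 1.
Adding all 3 inequalities: the left sides telescope to 0, and the right sides sum to 0 + 0 + 1 = 1. So 0 ≥ 1, which is false.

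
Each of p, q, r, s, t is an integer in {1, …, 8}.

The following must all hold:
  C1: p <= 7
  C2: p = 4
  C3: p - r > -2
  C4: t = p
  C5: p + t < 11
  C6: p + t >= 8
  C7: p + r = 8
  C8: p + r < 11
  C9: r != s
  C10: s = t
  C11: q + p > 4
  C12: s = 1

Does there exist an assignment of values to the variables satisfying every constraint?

Constraint 12 fixes s = 1 and constraint 2 fixes p = 4. Constraints 4 and 10 give s = t = p, so s = p. But 1 ≠ 4 — contradiction.

Unsatisfiable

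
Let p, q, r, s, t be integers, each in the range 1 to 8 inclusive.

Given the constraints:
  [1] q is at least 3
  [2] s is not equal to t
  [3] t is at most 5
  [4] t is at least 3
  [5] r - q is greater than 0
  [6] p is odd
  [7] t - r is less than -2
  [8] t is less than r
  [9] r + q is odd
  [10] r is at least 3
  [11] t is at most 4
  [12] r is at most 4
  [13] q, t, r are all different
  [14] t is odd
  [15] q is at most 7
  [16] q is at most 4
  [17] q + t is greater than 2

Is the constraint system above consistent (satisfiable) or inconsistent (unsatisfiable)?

Constraints 1, 4, 10, 11, 12, and 16 confine each of q, t, r to the 2 values {3, 4}.
Constraint 13 requires all 3 of them to be distinct, but only 2 values are available — impossible by the pigeonhole principle.

Unsatisfiable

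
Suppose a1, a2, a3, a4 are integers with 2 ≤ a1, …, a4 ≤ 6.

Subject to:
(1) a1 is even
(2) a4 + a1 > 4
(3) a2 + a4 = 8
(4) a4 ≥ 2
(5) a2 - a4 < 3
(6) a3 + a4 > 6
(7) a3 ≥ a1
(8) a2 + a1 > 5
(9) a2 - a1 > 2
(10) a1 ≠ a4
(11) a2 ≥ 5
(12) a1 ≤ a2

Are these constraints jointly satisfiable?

Satisfiable

One satisfying assignment is a1 = 2, a2 = 5, a3 = 6, a4 = 3.
For the less obvious constraints — constraint 2: a4 + a1 = 5; constraint 3: a2 + a4 = 8 — and the others hold by inspection.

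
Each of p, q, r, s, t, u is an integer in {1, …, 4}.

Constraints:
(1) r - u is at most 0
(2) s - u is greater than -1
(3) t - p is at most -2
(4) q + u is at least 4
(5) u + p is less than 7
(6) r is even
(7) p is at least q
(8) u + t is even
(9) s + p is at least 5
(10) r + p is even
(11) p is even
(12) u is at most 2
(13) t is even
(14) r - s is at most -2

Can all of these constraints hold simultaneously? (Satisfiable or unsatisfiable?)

Satisfiable

Try p = 4, q = 2, r = 2, s = 4, t = 2, u = 2.
Check constraint 1: r - u = 0; constraint 2: s - u = 2; constraint 3: t - p = -2. The remaining constraints are straightforward to verify.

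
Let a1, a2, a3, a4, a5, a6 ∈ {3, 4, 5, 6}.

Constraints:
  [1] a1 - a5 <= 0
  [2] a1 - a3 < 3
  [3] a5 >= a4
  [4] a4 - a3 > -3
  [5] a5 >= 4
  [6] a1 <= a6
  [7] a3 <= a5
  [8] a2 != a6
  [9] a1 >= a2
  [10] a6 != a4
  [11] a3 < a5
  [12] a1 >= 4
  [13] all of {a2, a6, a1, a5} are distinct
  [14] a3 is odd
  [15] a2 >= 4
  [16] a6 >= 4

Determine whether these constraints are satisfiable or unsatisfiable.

Unsatisfiable

Constraints 5, 12, 15, and 16 confine each of a2, a6, a1, a5 to the 3 values {4, …, 6} (the domain already gives each ≤ 6).
Constraint 13 requires all 4 of them to be distinct, but only 3 values are available — impossible by the pigeonhole principle.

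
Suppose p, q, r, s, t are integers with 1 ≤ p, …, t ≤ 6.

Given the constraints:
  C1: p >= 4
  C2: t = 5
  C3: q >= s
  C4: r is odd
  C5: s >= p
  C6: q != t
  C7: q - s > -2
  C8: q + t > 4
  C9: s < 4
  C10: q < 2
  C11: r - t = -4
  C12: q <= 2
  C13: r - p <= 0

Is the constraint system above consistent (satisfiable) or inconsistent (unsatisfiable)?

Unsatisfiable

From constraints 1 and 5: s ≥ p and p ≥ 4, so s ≥ 4. From constraints 3 and 12: s ≤ q and q ≤ 2, so s ≤ 2. But 2 < 4, so no value of s works.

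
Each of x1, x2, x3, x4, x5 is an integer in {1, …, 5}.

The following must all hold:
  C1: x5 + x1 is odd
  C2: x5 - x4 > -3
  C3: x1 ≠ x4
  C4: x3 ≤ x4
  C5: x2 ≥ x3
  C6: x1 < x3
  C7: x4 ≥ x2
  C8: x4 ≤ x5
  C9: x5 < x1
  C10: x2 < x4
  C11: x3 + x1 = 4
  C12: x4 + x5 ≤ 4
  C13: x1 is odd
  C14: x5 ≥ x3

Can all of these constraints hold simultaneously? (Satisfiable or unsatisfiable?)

Constraints 5, 6, 7, 8, and 9 give x1 < x3, x3 ≤ x2, x2 ≤ x4, x4 ≤ x5, x5 < x1. Chaining: x1 < x3 ≤ x2 ≤ x4 ≤ x5 < x1, which forces x1 < x1 — impossible.

Unsatisfiable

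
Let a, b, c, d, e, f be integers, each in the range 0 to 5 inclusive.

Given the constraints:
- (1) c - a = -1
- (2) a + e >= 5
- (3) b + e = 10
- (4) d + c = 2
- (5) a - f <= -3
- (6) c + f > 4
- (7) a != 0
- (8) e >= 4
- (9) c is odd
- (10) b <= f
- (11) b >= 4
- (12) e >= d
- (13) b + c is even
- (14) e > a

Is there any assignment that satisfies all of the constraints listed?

Satisfiable

Try a = 2, b = 5, c = 1, d = 1, e = 5, f = 5.
Check constraint 1: c - a = -1; constraint 2: a + e = 7; constraint 3: b + e = 10. The remaining constraints are straightforward to verify.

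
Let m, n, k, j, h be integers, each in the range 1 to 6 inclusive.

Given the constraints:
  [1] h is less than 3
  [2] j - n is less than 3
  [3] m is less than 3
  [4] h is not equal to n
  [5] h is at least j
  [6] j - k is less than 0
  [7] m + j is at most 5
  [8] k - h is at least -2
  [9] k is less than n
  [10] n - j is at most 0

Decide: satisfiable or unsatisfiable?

Unsatisfiable

Constraints 6, 9, and 10 give k < n, n ≤ j, j < k. Chaining: k < n ≤ j < k, which forces k < k — impossible.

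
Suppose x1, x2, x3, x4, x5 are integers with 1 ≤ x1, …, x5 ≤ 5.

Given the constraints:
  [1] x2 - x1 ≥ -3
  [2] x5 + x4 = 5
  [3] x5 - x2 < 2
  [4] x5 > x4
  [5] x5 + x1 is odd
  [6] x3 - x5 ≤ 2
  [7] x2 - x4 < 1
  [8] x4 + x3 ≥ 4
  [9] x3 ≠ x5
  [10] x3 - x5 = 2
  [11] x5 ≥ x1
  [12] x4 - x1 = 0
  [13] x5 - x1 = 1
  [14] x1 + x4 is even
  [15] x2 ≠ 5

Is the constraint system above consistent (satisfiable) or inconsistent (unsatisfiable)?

The assignment x1 = 2, x2 = 2, x3 = 5, x4 = 2, x5 = 3 works:
  constraint 1 holds since x2 - x1 = 0.
  constraint 2 holds since x5 + x4 = 5.
  constraint 3 holds since x5 - x2 = 1.
The rest check out directly.

Satisfiable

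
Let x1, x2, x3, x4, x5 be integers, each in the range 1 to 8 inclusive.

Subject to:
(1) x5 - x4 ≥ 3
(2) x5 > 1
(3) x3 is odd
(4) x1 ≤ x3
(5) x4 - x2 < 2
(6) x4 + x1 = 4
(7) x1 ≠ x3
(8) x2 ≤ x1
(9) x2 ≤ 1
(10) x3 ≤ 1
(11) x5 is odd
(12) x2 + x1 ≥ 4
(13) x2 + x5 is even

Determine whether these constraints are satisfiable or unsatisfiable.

From constraint 9: x2 ≤ 1. From constraints 4 and 10: x1 ≤ x3 ≤ 1. Hence x2 + x1 ≤ 2. But constraint 12 requires x2 + x1 ≥ 4, and 4 > 2. Contradiction.

Unsatisfiable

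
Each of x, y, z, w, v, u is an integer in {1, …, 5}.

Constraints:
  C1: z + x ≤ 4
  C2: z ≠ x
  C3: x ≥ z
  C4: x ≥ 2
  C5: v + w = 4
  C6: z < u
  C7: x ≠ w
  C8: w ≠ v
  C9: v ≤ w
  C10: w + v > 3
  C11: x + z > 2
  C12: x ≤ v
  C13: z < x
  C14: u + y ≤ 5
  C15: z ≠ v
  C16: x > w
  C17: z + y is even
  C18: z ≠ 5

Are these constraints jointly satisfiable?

Unsatisfiable

Constraints 9, 12, and 16 give x ≤ v, v ≤ w, w < x. Chaining: x ≤ v ≤ w < x, which forces x < x — impossible.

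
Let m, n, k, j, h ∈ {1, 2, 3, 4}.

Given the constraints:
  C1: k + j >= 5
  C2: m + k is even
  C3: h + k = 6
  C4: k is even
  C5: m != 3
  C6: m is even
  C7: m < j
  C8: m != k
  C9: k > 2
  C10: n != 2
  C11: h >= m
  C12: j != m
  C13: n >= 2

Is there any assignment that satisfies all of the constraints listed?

Try m = 2, n = 4, k = 4, j = 3, h = 2.
Check constraint 1: k + j = 7; constraint 2: m + k = 6 is even; constraint 3: h + k = 6. The remaining constraints are straightforward to verify.

Satisfiable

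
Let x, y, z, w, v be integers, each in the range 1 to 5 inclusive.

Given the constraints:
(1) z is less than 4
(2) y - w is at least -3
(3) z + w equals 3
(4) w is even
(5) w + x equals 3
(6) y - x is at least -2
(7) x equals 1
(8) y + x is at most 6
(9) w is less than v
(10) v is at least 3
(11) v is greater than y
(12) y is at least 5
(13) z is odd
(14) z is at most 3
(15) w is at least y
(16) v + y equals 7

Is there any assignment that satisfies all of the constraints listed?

From constraint 10: v ≥ 3. From constraint 12: y ≥ 5. Hence v + y ≥ 8. But constraint 16 requires v + y = 7, and 7 < 8. Contradiction.

Unsatisfiable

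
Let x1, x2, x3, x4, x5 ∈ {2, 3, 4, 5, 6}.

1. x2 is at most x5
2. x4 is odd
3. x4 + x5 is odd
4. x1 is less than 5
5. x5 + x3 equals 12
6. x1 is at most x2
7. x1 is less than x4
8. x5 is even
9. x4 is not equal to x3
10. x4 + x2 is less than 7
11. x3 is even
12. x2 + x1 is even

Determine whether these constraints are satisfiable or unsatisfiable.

Satisfiable

The assignment x1 = 2, x2 = 2, x3 = 6, x4 = 3, x5 = 6 works:
  constraint 2 holds since x4 = 3 is odd.
  constraint 5 holds since x5 + x3 = 12.
  constraint 10 holds since x4 + x2 = 5.
The rest check out directly.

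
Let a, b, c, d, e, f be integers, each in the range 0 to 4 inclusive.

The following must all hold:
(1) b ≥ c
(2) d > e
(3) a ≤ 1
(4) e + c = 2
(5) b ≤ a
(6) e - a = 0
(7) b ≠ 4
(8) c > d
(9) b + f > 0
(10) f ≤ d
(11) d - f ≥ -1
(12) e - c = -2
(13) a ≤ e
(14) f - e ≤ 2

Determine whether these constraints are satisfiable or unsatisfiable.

Unsatisfiable

Constraints 1, 2, 5, 8, and 13 give d < c, c ≤ b, b ≤ a, a ≤ e, e < d. Chaining: d < c ≤ b ≤ a ≤ e < d, which forces d < d — impossible.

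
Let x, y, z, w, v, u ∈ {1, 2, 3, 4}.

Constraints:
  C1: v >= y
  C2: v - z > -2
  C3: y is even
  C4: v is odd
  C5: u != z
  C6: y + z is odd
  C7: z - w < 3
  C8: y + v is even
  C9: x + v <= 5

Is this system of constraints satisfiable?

Constraint 3 makes y even and constraint 4 makes v odd, so y + v must be odd. Constraint 8 says y + v is even — contradiction.

Unsatisfiable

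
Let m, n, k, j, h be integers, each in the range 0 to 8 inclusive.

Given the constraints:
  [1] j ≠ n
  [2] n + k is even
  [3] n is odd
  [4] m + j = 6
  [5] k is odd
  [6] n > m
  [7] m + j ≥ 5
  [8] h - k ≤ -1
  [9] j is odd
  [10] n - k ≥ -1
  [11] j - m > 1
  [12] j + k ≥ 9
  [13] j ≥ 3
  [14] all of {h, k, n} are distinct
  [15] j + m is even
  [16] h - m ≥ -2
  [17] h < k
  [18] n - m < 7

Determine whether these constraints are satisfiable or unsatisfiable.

Satisfiable

One satisfying assignment is m = 1, n = 7, k = 5, j = 5, h = 2.
For the less obvious constraints — constraint 4: m + j = 6; constraint 7: m + j = 6 — and the others hold by inspection.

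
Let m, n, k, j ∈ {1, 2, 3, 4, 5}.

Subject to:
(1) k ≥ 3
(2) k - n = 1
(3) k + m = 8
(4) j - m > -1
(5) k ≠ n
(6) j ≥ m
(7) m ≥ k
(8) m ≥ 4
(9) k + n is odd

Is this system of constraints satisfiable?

Satisfiable

Take m = 4, n = 3, k = 4, j = 5. Then constraint 2: k - n = 1; constraint 3: k + m = 8; constraint 4: j - m = 1, and every other listed constraint is also met.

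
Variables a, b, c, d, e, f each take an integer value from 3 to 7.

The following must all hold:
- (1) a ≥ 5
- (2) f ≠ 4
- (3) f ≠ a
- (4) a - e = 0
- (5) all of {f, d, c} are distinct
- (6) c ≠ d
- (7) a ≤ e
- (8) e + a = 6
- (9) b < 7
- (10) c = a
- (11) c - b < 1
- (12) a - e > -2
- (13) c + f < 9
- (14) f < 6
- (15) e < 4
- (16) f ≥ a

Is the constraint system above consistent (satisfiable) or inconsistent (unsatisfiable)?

Unsatisfiable

From constraints 1 and 7: e ≥ a and a ≥ 5, so e ≥ 5. From constraint 15: e ≤ 3. But 3 < 5, so no value of e works.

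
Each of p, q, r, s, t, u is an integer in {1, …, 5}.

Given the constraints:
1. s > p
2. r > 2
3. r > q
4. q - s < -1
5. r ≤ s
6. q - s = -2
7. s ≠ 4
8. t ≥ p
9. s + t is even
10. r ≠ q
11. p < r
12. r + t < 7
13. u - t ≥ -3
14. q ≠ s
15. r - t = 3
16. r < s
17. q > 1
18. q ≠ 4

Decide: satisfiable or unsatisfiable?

Satisfiable

The assignment p = 1, q = 3, r = 4, s = 5, t = 1, u = 1 works:
  constraint 4 holds since q - s = -2.
  constraint 6 holds since q - s = -2.
The rest check out directly.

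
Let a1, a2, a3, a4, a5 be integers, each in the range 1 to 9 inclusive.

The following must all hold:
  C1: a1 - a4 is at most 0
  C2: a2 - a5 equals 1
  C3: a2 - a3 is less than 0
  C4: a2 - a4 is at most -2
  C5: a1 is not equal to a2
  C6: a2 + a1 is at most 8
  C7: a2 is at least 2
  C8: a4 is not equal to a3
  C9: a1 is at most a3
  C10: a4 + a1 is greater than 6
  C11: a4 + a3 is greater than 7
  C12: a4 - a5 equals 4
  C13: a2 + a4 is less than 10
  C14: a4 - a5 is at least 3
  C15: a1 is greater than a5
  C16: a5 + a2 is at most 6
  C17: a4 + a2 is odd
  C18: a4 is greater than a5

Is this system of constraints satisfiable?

Try a1 = 4, a2 = 2, a3 = 4, a4 = 5, a5 = 1.
Check constraint 1: a1 - a4 = -1; constraint 2: a2 - a5 = 1. The remaining constraints are straightforward to verify.

Satisfiable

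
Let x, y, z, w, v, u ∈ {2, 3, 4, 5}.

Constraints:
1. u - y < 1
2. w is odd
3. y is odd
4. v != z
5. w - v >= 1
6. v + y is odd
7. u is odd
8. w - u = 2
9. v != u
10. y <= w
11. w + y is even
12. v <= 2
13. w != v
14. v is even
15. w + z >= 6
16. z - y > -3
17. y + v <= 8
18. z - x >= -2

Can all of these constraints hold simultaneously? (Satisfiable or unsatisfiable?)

Take x = 5, y = 3, z = 3, w = 5, v = 2, u = 3. Then constraint 1: u - y = 0; constraint 5: w - v = 3, and every other listed constraint is also met.

Satisfiable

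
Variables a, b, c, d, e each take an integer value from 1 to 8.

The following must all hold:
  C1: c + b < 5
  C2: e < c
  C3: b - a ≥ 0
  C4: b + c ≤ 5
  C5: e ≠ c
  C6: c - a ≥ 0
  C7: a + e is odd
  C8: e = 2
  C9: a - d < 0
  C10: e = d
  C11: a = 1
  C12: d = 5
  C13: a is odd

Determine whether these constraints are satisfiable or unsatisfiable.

Unsatisfiable

Constraint 8 fixes e = 2 and constraint 12 fixes d = 5, but constraint 10 requires e = d. Since 2 ≠ 5, contradiction.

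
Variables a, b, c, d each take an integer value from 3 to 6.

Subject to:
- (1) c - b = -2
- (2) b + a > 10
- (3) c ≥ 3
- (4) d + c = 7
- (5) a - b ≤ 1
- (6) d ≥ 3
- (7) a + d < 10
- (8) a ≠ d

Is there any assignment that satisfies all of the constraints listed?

Try a = 6, b = 6, c = 4, d = 3.
Check constraint 1: c - b = -2; constraint 2: b + a = 12; constraint 4: d + c = 7. The remaining constraints are straightforward to verify.

Satisfiable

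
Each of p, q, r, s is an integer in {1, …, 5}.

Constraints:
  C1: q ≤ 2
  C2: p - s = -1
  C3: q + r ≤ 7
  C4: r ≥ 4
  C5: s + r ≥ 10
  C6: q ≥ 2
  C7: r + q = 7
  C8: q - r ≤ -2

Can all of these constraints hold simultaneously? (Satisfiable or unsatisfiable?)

Satisfiable

Setting (p, q, r, s) = (4, 2, 5, 5) satisfies everything: constraint 2: p - s = -1; constraint 3: q + r = 7; constraint 5: s + r = 10, and the others follow.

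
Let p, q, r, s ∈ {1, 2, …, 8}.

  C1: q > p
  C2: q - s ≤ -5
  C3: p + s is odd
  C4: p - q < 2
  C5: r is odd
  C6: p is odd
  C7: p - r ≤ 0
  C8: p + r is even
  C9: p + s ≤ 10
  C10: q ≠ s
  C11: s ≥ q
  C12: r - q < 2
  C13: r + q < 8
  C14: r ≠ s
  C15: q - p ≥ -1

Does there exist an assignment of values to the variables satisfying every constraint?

Satisfiable

One satisfying assignment is p = 1, q = 2, r = 3, s = 8.
For the less obvious constraints — constraint 2: q - s = -6; constraint 4: p - q = -1; constraint 7: p - r = -2 — and the others hold by inspection.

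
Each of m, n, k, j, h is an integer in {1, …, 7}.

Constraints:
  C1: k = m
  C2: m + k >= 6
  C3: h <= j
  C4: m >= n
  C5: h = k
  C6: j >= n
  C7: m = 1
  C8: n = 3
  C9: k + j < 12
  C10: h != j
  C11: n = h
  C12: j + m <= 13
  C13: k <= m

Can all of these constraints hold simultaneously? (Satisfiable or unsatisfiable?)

Constraint 8 fixes n = 3 and constraint 7 fixes m = 1. Constraints 1, 5, and 11 give n = h = k = m, so n = m. But 3 ≠ 1 — contradiction.

Unsatisfiable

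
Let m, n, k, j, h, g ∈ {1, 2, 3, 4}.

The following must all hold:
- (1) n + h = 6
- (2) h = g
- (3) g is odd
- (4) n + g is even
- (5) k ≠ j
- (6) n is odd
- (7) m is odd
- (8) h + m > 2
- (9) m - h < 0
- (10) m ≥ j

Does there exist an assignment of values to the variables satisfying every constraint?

Satisfiable

The assignment m = 1, n = 3, k = 2, j = 1, h = 3, g = 3 works:
  constraint 1 holds since n + h = 6.
  constraint 8 holds since h + m = 4.
  constraint 9 holds since m - h = -2.
The rest check out directly.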